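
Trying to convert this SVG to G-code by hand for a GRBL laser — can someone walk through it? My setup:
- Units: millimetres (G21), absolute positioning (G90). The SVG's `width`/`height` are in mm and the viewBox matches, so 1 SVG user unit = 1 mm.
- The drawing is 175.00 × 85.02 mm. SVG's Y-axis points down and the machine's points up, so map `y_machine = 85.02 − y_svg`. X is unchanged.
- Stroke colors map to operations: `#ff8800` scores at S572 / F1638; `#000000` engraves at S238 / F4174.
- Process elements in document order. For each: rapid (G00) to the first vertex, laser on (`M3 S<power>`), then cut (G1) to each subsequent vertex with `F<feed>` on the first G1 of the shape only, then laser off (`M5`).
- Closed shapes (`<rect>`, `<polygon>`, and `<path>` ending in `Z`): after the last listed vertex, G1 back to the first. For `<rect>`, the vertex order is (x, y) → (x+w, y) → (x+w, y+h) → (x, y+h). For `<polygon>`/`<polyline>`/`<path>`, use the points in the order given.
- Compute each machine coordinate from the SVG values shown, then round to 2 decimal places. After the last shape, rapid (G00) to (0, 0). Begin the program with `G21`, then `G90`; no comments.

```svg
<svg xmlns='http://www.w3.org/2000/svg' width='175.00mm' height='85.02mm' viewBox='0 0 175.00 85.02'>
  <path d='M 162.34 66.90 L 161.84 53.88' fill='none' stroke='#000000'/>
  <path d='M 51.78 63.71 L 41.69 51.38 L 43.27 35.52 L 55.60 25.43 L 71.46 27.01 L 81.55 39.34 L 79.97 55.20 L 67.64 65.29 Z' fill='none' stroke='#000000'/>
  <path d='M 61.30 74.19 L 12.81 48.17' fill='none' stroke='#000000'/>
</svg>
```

1 u = 1 mm; y_m = 85.02 − y.

[1] `<path>` line segment, #000000→engrave S238 F4174: (162.34,18.12) → (161.84,31.14)

[2] `<path>` regular polygon, #000000→engrave S238 F4174: (51.78,21.31) → (41.69,33.64) → (43.27,49.50) → (55.60,59.59) → (71.46,58.01) → (81.55,45.68) → (79.97,29.82) → (67.64,19.73) → (51.78,21.31) (closed)

[3] `<path>` line segment, #000000→engrave S238 F4174: (61.30,10.83) → (12.81,36.85)

G21
G90
G00 X162.34 Y18.12
M3 S238
G1 X161.84 Y31.14 F4174
M5
G00 X51.78 Y21.31
M3 S238
G1 X41.69 Y33.64 F4174
G1 X43.27 Y49.50
G1 X55.60 Y59.59
G1 X71.46 Y58.01
G1 X81.55 Y45.68
G1 X79.97 Y29.82
G1 X67.64 Y19.73
G1 X51.78 Y21.31
M5
G00 X61.30 Y10.83
M3 S238
G1 X12.81 Y36.85 F4174
M5
G00 X0.00 Y0.00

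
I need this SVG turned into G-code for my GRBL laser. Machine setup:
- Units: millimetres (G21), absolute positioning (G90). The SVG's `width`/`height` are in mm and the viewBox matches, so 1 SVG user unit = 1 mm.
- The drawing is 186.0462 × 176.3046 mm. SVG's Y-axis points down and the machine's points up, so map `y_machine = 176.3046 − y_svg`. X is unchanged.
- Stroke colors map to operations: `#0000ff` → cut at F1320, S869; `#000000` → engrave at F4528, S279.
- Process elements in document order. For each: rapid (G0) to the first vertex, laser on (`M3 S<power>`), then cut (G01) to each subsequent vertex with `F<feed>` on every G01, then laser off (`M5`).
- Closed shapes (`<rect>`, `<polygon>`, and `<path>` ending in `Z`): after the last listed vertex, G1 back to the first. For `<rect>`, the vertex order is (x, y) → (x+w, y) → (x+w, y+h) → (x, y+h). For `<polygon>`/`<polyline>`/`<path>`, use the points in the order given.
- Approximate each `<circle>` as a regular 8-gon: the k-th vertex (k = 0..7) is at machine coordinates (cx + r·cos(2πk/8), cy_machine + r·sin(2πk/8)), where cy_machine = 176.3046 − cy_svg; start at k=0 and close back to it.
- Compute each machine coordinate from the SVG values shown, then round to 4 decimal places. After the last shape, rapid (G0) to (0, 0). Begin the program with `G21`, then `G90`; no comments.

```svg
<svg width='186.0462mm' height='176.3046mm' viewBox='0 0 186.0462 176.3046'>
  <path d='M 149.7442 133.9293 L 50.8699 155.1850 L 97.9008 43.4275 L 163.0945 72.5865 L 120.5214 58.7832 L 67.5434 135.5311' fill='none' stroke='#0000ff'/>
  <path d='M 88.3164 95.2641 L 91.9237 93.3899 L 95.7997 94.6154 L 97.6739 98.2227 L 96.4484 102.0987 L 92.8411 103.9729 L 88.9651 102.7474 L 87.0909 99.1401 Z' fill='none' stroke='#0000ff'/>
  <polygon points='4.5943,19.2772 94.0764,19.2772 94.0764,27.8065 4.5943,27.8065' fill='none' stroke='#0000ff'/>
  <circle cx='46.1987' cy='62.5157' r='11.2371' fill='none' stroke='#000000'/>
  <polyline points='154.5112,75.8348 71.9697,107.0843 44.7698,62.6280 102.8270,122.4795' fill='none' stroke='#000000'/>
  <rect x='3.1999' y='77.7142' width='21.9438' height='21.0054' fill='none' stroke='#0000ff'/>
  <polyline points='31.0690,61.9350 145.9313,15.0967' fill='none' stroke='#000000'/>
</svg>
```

viewBox `0 0 186.0462 176.3046` with mm width/height → 1 unit = 1 mm. Flip: y_m = 176.3046 − y_svg.

**Shape 1** — `<path>` open polyline, stroke `#0000ff` → cut (S869, F1320). Machine vertices: (149.7442,42.3753) → (50.8699,21.1196) → (97.9008,132.8771) → (163.0945,103.7181) → (120.5214,117.5214) → (67.5434,40.7735). Open path.

**Shape 2** — `<path>` regular polygon, stroke `#0000ff` → cut (S869, F1320). Machine vertices: (88.3164,81.0405) → (91.9237,82.9147) → (95.7997,81.6892) → (97.6739,78.0819) → (96.4484,74.2059) → (92.8411,72.3317) → (88.9651,73.5572) → (87.0909,77.1645) → (88.3164,81.0405). Closed: final G1 returns to the first vertex.

**Shape 3** — `<polygon>` rectangle, stroke `#0000ff` → cut (S869, F1320). Machine vertices: (4.5943,157.0274) → (94.0764,157.0274) → (94.0764,148.4981) → (4.5943,148.4981) → (4.5943,157.0274). Closed: final G1 returns to the first vertex.

**Shape 4** — `<circle>` circle, stroke `#000000` → engrave (S279, F4528). Machine vertices: (57.4358,113.7889) → (54.1445,121.7347) → (46.1987,125.0260) → (38.2529,121.7347) → (34.9616,113.7889) → (38.2529,105.8431) → (46.1987,102.5518) → (54.1445,105.8431) → (57.4358,113.7889). Closed: final G1 returns to the first vertex.

**Shape 5** — `<polyline>` open polyline, stroke `#000000` → engrave (S279, F4528). Machine vertices: (154.5112,100.4698) → (71.9697,69.2203) → (44.7698,113.6766) → (102.8270,53.8251). Open path.

**Shape 6** — `<rect>` rectangle, stroke `#0000ff` → cut (S869, F1320). Machine vertices: (3.1999,98.5904) → (25.1437,98.5904) → (25.1437,77.5850) → (3.1999,77.5850) → (3.1999,98.5904). Closed: final G1 returns to the first vertex.

**Shape 7** — `<polyline>` line segment, stroke `#000000` → engrave (S279, F4528). Machine vertices: (31.0690,114.3696) → (145.9313,161.2079). Open path.

G21
G90
G0 X149.7442 Y42.3753
M3 S869
G01 X50.8699 Y21.1196 F1320
G01 X97.9008 Y132.8771 F1320
G01 X163.0945 Y103.7181 F1320
G01 X120.5214 Y117.5214 F1320
G01 X67.5434 Y40.7735 F1320
M5
G0 X88.3164 Y81.0405
M3 S869
G01 X91.9237 Y82.9147 F1320
G01 X95.7997 Y81.6892 F1320
G01 X97.6739 Y78.0819 F1320
G01 X96.4484 Y74.2059 F1320
G01 X92.8411 Y72.3317 F1320
G01 X88.9651 Y73.5572 F1320
G01 X87.0909 Y77.1645 F1320
G01 X88.3164 Y81.0405 F1320
M5
G0 X4.5943 Y157.0274
M3 S869
G01 X94.0764 Y157.0274 F1320
G01 X94.0764 Y148.4981 F1320
G01 X4.5943 Y148.4981 F1320
G01 X4.5943 Y157.0274 F1320
M5
G0 X57.4358 Y113.7889
M3 S279
G01 X54.1445 Y121.7347 F4528
G01 X46.1987 Y125.0260 F4528
G01 X38.2529 Y121.7347 F4528
G01 X34.9616 Y113.7889 F4528
G01 X38.2529 Y105.8431 F4528
G01 X46.1987 Y102.5518 F4528
G01 X54.1445 Y105.8431 F4528
G01 X57.4358 Y113.7889 F4528
M5
G0 X154.5112 Y100.4698
M3 S279
G01 X71.9697 Y69.2203 F4528
G01 X44.7698 Y113.6766 F4528
G01 X102.8270 Y53.8251 F4528
M5
G0 X3.1999 Y98.5904
M3 S869
G01 X25.1437 Y98.5904 F1320
G01 X25.1437 Y77.5850 F1320
G01 X3.1999 Y77.5850 F1320
G01 X3.1999 Y98.5904 F1320
M5
G0 X31.0690 Y114.3696
M3 S279
G01 X145.9313 Y161.2079 F4528
M5
G0 X0.0000 Y0.0000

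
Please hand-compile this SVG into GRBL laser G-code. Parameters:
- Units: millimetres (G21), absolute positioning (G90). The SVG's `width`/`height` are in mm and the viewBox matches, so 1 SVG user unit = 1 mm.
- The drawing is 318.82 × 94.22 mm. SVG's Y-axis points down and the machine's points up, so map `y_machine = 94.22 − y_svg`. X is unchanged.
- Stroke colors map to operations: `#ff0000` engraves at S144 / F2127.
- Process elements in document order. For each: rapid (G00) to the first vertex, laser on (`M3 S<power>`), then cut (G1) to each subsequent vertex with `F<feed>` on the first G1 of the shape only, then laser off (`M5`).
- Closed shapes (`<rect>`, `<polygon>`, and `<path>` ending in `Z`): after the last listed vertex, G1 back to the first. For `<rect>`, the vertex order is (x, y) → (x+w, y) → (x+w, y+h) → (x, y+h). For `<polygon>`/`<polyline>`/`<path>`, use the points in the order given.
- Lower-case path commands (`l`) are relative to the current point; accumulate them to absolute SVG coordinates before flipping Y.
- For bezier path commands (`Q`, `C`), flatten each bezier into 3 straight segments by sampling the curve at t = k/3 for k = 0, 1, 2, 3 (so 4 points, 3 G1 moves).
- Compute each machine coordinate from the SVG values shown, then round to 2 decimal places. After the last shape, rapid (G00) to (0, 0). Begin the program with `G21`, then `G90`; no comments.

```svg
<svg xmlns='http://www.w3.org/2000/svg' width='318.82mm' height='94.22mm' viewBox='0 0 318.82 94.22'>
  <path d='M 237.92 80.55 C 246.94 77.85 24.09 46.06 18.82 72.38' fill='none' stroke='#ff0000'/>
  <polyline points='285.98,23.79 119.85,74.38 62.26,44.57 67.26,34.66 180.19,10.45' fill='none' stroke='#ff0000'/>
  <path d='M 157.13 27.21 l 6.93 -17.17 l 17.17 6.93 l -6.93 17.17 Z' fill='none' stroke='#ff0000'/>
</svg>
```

1 u = 1 mm; y_m = 94.22 − y.

[1] `<path>` cubic bezier, #ff0000→engrave S144 F2127: (237.92,13.67) → (186.30,22.84) → (79.97,32.02) → (18.82,21.84)

[2] `<polyline>` open polyline, #ff0000→engrave S144 F2127: (285.98,70.43) → (119.85,19.84) → (62.26,49.65) → (67.26,59.56) → (180.19,83.77)

[3] `<path>` regular polygon, #ff0000→engrave S144 F2127: (157.13,67.01) → (164.06,84.18) → (181.23,77.25) → (174.30,60.08) → (157.13,67.01) (closed)

G21
G90
G00 X237.92 Y13.67
M3 S144
G1 X186.30 Y22.84 F2127
G1 X79.97 Y32.02
G1 X18.82 Y21.84
M5
G00 X285.98 Y70.43
M3 S144
G1 X119.85 Y19.84 F2127
G1 X62.26 Y49.65
G1 X67.26 Y59.56
G1 X180.19 Y83.77
M5
G00 X157.13 Y67.01
M3 S144
G1 X164.06 Y84.18 F2127
G1 X181.23 Y77.25
G1 X174.30 Y60.08
G1 X157.13 Y67.01
M5
G00 X0.00 Y0.00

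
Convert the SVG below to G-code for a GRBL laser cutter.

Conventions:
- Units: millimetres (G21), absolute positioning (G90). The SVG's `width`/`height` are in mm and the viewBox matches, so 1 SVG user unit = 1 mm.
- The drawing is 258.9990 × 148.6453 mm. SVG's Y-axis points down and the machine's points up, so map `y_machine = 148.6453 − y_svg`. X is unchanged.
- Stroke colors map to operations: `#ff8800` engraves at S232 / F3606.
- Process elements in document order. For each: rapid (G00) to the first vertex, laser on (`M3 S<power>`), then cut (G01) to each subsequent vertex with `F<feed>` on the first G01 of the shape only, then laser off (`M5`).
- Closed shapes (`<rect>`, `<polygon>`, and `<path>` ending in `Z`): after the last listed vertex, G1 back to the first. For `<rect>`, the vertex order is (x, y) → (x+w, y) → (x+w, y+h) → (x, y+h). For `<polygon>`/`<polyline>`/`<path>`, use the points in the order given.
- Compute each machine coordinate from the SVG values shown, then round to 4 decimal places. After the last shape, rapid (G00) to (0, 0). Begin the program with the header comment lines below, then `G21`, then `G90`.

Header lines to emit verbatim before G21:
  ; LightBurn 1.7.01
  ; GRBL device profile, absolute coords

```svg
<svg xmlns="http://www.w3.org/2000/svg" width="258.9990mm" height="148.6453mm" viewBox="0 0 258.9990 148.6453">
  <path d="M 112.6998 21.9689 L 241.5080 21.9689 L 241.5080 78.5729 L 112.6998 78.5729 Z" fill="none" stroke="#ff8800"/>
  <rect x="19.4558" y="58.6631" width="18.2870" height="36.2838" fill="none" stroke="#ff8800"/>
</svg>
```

; LightBurn 1.7.01
; GRBL device profile, absolute coords
G21
G90
G00 X112.6998 Y126.6764
M3 S232
G01 X241.5080 Y126.6764 F3606
G01 X241.5080 Y70.0724
G01 X112.6998 Y70.0724
G01 X112.6998 Y126.6764
M5
G00 X19.4558 Y89.9822
M3 S232
G01 X37.7428 Y89.9822 F3606
G01 X37.7428 Y53.6984
G01 X19.4558 Y53.6984
G01 X19.4558 Y89.9822
M5
G00 X0.0000 Y0.0000

1 u = 1 mm; y_m = 148.6453 − y.

[1] `<path>` rectangle, #ff8800→engrave S232 F3606: (112.6998,126.6764) → (241.5080,126.6764) → (241.5080,70.0724) → (112.6998,70.0724) → (112.6998,126.6764) (closed)

[2] `<rect>` rectangle, #ff8800→engrave S232 F3606: (19.4558,89.9822) → (37.7428,89.9822) → (37.7428,53.6984) → (19.4558,53.6984) → (19.4558,89.9822) (closed)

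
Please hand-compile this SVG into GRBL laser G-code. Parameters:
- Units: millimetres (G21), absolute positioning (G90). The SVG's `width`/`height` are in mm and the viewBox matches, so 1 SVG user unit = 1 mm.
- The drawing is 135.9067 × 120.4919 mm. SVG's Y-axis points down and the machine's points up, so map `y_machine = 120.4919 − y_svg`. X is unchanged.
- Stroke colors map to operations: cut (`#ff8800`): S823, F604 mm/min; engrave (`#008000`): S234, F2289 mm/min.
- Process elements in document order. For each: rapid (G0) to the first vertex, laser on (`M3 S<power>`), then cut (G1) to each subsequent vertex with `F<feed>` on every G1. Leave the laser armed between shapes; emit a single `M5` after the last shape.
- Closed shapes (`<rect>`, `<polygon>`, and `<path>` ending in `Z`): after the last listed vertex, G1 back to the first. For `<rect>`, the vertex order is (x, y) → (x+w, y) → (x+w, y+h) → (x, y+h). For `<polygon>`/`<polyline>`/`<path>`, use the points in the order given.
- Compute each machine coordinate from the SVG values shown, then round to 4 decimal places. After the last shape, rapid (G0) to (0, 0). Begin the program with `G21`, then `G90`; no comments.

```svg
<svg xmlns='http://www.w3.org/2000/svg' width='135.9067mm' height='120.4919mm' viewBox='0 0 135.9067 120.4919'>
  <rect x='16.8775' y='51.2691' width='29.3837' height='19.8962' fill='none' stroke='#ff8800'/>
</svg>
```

G21
G90
G0 X16.8775 Y69.2228
M3 S823
G1 X46.2612 Y69.2228 F604
G1 X46.2612 Y49.3266 F604
G1 X16.8775 Y49.3266 F604
G1 X16.8775 Y69.2228 F604
M5
G0 X0.0000 Y0.0000

Since the viewBox matches the mm dimensions, user units are millimetres directly. The only transform is the Y-flip y_m = 120.4919 − y_svg.

Shape 1 is a rectangle drawn with `<rect>`. Its stroke #ff8800 means cut at S823, F604. After flipping Y the toolpath is (16.8775,69.2228) → (46.2612,69.2228) → (46.2612,49.3266) → (16.8775,49.3266) → (16.8775,69.2228), returning to the start.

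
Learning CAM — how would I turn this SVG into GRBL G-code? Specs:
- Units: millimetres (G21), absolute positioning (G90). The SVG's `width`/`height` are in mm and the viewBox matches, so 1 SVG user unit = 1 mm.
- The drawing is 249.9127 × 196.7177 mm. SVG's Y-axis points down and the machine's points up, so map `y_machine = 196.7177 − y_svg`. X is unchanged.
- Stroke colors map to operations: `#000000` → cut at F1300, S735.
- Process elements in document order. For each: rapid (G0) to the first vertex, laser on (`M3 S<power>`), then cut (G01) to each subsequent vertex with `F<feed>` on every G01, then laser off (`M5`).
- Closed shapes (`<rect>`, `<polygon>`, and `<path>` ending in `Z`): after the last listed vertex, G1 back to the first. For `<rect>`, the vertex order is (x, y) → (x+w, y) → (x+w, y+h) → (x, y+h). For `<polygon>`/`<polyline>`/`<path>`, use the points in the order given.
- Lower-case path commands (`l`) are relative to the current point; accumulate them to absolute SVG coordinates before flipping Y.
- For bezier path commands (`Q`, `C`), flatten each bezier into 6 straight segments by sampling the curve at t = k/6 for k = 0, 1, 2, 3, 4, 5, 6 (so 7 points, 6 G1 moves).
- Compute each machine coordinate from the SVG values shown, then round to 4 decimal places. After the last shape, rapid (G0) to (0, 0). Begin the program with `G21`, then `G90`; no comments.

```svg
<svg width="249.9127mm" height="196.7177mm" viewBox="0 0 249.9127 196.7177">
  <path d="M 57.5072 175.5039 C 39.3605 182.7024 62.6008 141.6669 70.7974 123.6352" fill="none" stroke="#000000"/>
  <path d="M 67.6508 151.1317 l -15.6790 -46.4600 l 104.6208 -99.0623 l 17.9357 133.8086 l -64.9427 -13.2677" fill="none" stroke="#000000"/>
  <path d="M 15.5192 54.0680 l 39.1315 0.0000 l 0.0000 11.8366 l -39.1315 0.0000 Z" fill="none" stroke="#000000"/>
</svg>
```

G21
G90
G0 X57.5072 Y21.2138
M3 S735
G01 X51.6215 Y21.3042 F1300
G01 X51.0661 Y27.4549 F1300
G01 X54.2736 Y37.6868 F1300
G01 X59.6763 Y50.0213 F1300
G01 X65.7067 Y62.4795 F1300
G01 X70.7974 Y73.0825 F1300
M5
G0 X67.6508 Y45.5860
M3 S735
G01 X51.9718 Y92.0460 F1300
G01 X156.5926 Y191.1083 F1300
G01 X174.5283 Y57.2997 F1300
G01 X109.5856 Y70.5674 F1300
M5
G0 X15.5192 Y142.6497
M3 S735
G01 X54.6507 Y142.6497 F1300
G01 X54.6507 Y130.8131 F1300
G01 X15.5192 Y130.8131 F1300
G01 X15.5192 Y142.6497 F1300
M5
G0 X0.0000 Y0.0000

1 u = 1 mm; y_m = 196.7177 − y.

[1] `<path>` cubic bezier, #000000→cut S735 F1300: (57.5072,21.2138) → (51.6215,21.3042) → (51.0661,27.4549) → (54.2736,37.6868) → (59.6763,50.0213) → (65.7067,62.4795) → (70.7974,73.0825)

[2] `<path>` open polyline, #000000→cut S735 F1300: (67.6508,45.5860) → (51.9718,92.0460) → (156.5926,191.1083) → (174.5283,57.2997) → (109.5856,70.5674)

[3] `<path>` rectangle, #000000→cut S735 F1300: (15.5192,142.6497) → (54.6507,142.6497) → (54.6507,130.8131) → (15.5192,130.8131) → (15.5192,142.6497) (closed)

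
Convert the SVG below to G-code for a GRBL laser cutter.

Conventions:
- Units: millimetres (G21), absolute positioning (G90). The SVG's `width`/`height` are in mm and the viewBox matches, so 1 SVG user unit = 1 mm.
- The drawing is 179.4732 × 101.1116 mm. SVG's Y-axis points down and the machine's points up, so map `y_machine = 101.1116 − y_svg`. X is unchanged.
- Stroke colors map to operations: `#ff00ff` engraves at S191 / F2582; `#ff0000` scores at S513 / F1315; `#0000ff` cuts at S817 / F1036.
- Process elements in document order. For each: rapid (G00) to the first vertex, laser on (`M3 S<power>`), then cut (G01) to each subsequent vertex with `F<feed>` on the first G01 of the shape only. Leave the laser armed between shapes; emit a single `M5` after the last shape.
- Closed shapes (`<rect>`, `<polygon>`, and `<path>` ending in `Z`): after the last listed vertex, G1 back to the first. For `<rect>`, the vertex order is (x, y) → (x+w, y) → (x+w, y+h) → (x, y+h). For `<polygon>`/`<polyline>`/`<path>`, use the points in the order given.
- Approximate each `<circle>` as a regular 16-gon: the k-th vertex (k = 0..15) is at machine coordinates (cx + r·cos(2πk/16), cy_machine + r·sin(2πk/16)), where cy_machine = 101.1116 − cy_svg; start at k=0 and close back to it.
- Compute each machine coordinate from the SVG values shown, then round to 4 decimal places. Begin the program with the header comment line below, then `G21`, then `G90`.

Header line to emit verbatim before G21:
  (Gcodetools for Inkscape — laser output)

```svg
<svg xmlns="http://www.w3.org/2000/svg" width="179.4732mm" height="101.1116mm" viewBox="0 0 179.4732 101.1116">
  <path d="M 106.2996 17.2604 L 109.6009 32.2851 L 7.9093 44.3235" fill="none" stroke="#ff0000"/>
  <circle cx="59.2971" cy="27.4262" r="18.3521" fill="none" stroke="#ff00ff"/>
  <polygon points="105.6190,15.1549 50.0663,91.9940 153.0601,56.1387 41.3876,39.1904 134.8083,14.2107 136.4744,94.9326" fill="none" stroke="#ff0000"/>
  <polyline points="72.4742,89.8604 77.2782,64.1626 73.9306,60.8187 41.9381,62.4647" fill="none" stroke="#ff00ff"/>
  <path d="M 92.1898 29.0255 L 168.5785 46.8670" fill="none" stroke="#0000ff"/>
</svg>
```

(Gcodetools for Inkscape — laser output)
G21
G90
G00 X106.2996 Y83.8512
M3 S513
G01 X109.6009 Y68.8265 F1315
G01 X7.9093 Y56.7881
G00 X77.6492 Y73.6854
M3 S191
G01 X76.2522 Y80.7084 F2582
G01 X72.2740 Y86.6623
G01 X66.3201 Y90.6405
G01 X59.2971 Y92.0375
G01 X52.2741 Y90.6405
G01 X46.3202 Y86.6623
G01 X42.3420 Y80.7084
G01 X40.9450 Y73.6854
G01 X42.3420 Y66.6624
G01 X46.3202 Y60.7085
G01 X52.2741 Y56.7303
G01 X59.2971 Y55.3333
G01 X66.3201 Y56.7303
G01 X72.2740 Y60.7085
G01 X76.2522 Y66.6624
G01 X77.6492 Y73.6854
G00 X105.6190 Y85.9567
M3 S513
G01 X50.0663 Y9.1176 F1315
G01 X153.0601 Y44.9729
G01 X41.3876 Y61.9212
G01 X134.8083 Y86.9009
G01 X136.4744 Y6.1790
G01 X105.6190 Y85.9567
G00 X72.4742 Y11.2512
M3 S191
G01 X77.2782 Y36.9490 F2582
G01 X73.9306 Y40.2929
G01 X41.9381 Y38.6469
G00 X92.1898 Y72.0861
M3 S817
G01 X168.5785 Y54.2446 F1036
M5

Since the viewBox matches the mm dimensions, user units are millimetres directly. The only transform is the Y-flip y_m = 101.1116 − y_svg.

Shape 1 is a open polyline drawn with `<path>`. Its stroke #ff0000 means score at S513, F1315. After flipping Y the toolpath is (106.2996,83.8512) → (109.6009,68.8265) → (7.9093,56.7881).

Shape 2 is a circle drawn with `<circle>`. Its stroke #ff00ff means engrave at S191, F2582. After flipping Y the toolpath is (77.6492,73.6854) → (76.2522,80.7084) → (72.2740,86.6623) → (66.3201,90.6405) → (59.2971,92.0375) → (52.2741,90.6405) → (46.3202,86.6623) → (42.3420,80.7084) → (40.9450,73.6854) → (42.3420,66.6624) → (46.3202,60.7085) → (52.2741,56.7303) → (59.2971,55.3333) → (66.3201,56.7303) → (72.2740,60.7085) → (76.2522,66.6624) → (77.6492,73.6854), returning to the start.

Shape 3 is a closed polygon drawn with `<polygon>`. Its stroke #ff0000 means score at S513, F1315. After flipping Y the toolpath is (105.6190,85.9567) → (50.0663,9.1176) → (153.0601,44.9729) → (41.3876,61.9212) → (134.8083,86.9009) → (136.4744,6.1790) → (105.6190,85.9567), returning to the start.

Shape 4 is a open polyline drawn with `<polyline>`. Its stroke #ff00ff means engrave at S191, F2582. After flipping Y the toolpath is (72.4742,11.2512) → (77.2782,36.9490) → (73.9306,40.2929) → (41.9381,38.6469).

Shape 5 is a line segment drawn with `<path>`. Its stroke #0000ff means cut at S817, F1036. After flipping Y the toolpath is (92.1898,72.0861) → (168.5785,54.2446).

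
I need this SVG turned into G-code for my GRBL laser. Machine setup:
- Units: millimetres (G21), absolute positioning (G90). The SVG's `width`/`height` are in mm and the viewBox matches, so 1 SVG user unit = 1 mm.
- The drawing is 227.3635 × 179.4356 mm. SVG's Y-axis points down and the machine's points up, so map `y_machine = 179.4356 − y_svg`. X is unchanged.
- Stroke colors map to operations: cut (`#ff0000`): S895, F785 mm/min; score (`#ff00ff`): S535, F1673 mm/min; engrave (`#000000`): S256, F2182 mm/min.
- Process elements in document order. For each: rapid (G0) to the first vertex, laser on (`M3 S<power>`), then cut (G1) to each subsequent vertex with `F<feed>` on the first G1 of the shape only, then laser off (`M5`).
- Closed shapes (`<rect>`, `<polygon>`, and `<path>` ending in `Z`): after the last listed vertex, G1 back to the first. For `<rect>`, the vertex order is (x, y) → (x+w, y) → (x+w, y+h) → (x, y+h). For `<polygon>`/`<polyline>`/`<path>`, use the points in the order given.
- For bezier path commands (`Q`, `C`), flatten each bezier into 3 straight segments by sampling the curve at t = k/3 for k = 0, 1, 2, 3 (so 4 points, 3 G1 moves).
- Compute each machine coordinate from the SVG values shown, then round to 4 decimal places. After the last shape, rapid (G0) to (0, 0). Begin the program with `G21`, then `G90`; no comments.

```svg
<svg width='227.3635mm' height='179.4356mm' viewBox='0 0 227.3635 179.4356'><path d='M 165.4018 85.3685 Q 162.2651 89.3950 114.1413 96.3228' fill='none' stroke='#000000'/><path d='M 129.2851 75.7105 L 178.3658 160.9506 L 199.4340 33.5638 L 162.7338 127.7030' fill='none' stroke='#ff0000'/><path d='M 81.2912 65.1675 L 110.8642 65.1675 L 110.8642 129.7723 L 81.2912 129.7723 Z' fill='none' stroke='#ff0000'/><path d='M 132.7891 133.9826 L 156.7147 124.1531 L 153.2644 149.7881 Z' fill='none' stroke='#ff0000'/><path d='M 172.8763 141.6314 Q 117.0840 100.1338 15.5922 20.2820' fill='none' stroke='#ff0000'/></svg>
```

Since the viewBox matches the mm dimensions, user units are millimetres directly. The only transform is the Y-flip y_m = 179.4356 − y_svg.

Shape 1 is a quadratic bezier drawn with `<path>`. Its stroke #000000 means engrave at S256, F2182. After flipping Y the toolpath is (165.4018,94.0671) → (158.3121,91.0604) → (141.2253,87.4090) → (114.1413,83.1128).

Shape 2 is a open polyline drawn with `<path>`. Its stroke #ff0000 means cut at S895, F785. After flipping Y the toolpath is (129.2851,103.7251) → (178.3658,18.4850) → (199.4340,145.8718) → (162.7338,51.7326).

Shape 3 is a rectangle drawn with `<path>`. Its stroke #ff0000 means cut at S895, F785. After flipping Y the toolpath is (81.2912,114.2681) → (110.8642,114.2681) → (110.8642,49.6633) → (81.2912,49.6633) → (81.2912,114.2681), returning to the start.

Shape 4 is a regular polygon drawn with `<path>`. Its stroke #ff0000 means cut at S895, F785. After flipping Y the toolpath is (132.7891,45.4530) → (156.7147,55.2825) → (153.2644,29.6475) → (132.7891,45.4530), returning to the start.

Shape 5 is a quadratic bezier drawn with `<path>`. Its stroke #ff0000 means cut at S895, F785. After flipping Y the toolpath is (172.8763,37.8042) → (130.6037,69.7308) → (78.1757,110.1806) → (15.5922,159.1536).

G21
G90
G0 X165.4018 Y94.0671
M3 S256
G1 X158.3121 Y91.0604 F2182
G1 X141.2253 Y87.4090
G1 X114.1413 Y83.1128
M5
G0 X129.2851 Y103.7251
M3 S895
G1 X178.3658 Y18.4850 F785
G1 X199.4340 Y145.8718
G1 X162.7338 Y51.7326
M5
G0 X81.2912 Y114.2681
M3 S895
G1 X110.8642 Y114.2681 F785
G1 X110.8642 Y49.6633
G1 X81.2912 Y49.6633
G1 X81.2912 Y114.2681
M5
G0 X132.7891 Y45.4530
M3 S895
G1 X156.7147 Y55.2825 F785
G1 X153.2644 Y29.6475
G1 X132.7891 Y45.4530
M5
G0 X172.8763 Y37.8042
M3 S895
G1 X130.6037 Y69.7308 F785
G1 X78.1757 Y110.1806
G1 X15.5922 Y159.1536
M5
G0 X0.0000 Y0.0000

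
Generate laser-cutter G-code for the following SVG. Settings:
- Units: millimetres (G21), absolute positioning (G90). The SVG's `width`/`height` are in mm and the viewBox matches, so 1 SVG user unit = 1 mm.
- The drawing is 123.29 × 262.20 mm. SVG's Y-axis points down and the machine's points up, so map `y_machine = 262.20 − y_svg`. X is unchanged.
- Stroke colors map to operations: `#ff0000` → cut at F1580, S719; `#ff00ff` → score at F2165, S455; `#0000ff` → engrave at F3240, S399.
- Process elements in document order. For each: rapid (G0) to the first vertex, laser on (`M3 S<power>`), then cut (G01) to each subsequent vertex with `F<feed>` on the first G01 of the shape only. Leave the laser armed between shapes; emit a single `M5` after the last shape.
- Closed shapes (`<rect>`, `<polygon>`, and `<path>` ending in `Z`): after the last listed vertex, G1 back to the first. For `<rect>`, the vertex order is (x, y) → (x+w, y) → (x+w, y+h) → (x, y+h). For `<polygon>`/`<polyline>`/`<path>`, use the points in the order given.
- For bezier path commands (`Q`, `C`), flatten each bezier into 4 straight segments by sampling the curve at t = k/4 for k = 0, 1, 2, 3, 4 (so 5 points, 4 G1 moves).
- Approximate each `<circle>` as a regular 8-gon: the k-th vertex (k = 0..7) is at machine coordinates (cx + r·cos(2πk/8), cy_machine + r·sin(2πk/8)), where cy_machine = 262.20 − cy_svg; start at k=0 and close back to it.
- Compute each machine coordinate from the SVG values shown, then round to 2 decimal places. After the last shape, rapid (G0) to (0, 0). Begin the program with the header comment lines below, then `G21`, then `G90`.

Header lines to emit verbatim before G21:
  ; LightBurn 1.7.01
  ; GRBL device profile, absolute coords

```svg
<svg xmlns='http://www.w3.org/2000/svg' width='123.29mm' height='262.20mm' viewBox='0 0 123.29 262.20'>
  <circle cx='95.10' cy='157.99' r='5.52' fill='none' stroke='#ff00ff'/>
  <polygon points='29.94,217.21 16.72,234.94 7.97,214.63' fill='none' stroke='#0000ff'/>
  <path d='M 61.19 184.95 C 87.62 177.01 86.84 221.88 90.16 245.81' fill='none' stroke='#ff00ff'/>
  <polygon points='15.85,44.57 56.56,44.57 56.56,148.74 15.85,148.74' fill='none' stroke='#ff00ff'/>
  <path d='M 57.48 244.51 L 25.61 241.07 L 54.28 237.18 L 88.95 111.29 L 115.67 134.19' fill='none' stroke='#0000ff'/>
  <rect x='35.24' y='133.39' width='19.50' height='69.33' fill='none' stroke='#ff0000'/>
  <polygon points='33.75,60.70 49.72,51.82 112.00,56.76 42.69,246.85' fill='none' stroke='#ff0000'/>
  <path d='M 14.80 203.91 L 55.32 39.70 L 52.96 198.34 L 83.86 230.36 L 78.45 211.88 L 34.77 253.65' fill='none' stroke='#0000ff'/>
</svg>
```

Since the viewBox matches the mm dimensions, user units are millimetres directly. The only transform is the Y-flip y_m = 262.20 − y_svg.

Shape 1 is a circle drawn with `<circle>`. Its stroke #ff00ff means score at S455, F2165. After flipping Y the toolpath is (100.62,104.21) → (99.00,108.11) → (95.10,109.73) → (91.20,108.11) → (89.58,104.21) → (91.20,100.31) → (95.10,98.69) → (99.00,100.31) → (100.62,104.21), returning to the start.

Shape 2 is a regular polygon drawn with `<polygon>`. Its stroke #0000ff means engrave at S399, F3240. After flipping Y the toolpath is (29.94,44.99) → (16.72,27.26) → (7.97,47.57) → (29.94,44.99), returning to the start.

Shape 3 is a cubic bezier drawn with `<path>`. Its stroke #ff00ff means score at S455, F2165. After flipping Y the toolpath is (61.19,77.25) → (76.40,74.46) → (84.34,58.77) → (87.95,37.11) → (90.16,16.39).

Shape 4 is a rectangle drawn with `<polygon>`. Its stroke #ff00ff means score at S455, F2165. After flipping Y the toolpath is (15.85,217.63) → (56.56,217.63) → (56.56,113.46) → (15.85,113.46) → (15.85,217.63), returning to the start.

Shape 5 is a open polyline drawn with `<path>`. Its stroke #0000ff means engrave at S399, F3240. After flipping Y the toolpath is (57.48,17.69) → (25.61,21.13) → (54.28,25.02) → (88.95,150.91) → (115.67,128.01).

Shape 6 is a rectangle drawn with `<rect>`. Its stroke #ff0000 means cut at S719, F1580. After flipping Y the toolpath is (35.24,128.81) → (54.74,128.81) → (54.74,59.48) → (35.24,59.48) → (35.24,128.81), returning to the start.

Shape 7 is a closed polygon drawn with `<polygon>`. Its stroke #ff0000 means cut at S719, F1580. After flipping Y the toolpath is (33.75,201.50) → (49.72,210.38) → (112.00,205.44) → (42.69,15.35) → (33.75,201.50), returning to the start.

Shape 8 is a open polyline drawn with `<path>`. Its stroke #0000ff means engrave at S399, F3240. After flipping Y the toolpath is (14.80,58.29) → (55.32,222.50) → (52.96,63.86) → (83.86,31.84) → (78.45,50.32) → (34.77,8.55).

; LightBurn 1.7.01
; GRBL device profile, absolute coords
G21
G90
G0 X100.62 Y104.21
M3 S455
G01 X99.00 Y108.11 F2165
G01 X95.10 Y109.73
G01 X91.20 Y108.11
G01 X89.58 Y104.21
G01 X91.20 Y100.31
G01 X95.10 Y98.69
G01 X99.00 Y100.31
G01 X100.62 Y104.21
G0 X29.94 Y44.99
M3 S399
G01 X16.72 Y27.26 F3240
G01 X7.97 Y47.57
G01 X29.94 Y44.99
G0 X61.19 Y77.25
M3 S455
G01 X76.40 Y74.46 F2165
G01 X84.34 Y58.77
G01 X87.95 Y37.11
G01 X90.16 Y16.39
G0 X15.85 Y217.63
M3 S455
G01 X56.56 Y217.63 F2165
G01 X56.56 Y113.46
G01 X15.85 Y113.46
G01 X15.85 Y217.63
G0 X57.48 Y17.69
M3 S399
G01 X25.61 Y21.13 F3240
G01 X54.28 Y25.02
G01 X88.95 Y150.91
G01 X115.67 Y128.01
G0 X35.24 Y128.81
M3 S719
G01 X54.74 Y128.81 F1580
G01 X54.74 Y59.48
G01 X35.24 Y59.48
G01 X35.24 Y128.81
G0 X33.75 Y201.50
M3 S719
G01 X49.72 Y210.38 F1580
G01 X112.00 Y205.44
G01 X42.69 Y15.35
G01 X33.75 Y201.50
G0 X14.80 Y58.29
M3 S399
G01 X55.32 Y222.50 F3240
G01 X52.96 Y63.86
G01 X83.86 Y31.84
G01 X78.45 Y50.32
G01 X34.77 Y8.55
M5
G0 X0.00 Y0.00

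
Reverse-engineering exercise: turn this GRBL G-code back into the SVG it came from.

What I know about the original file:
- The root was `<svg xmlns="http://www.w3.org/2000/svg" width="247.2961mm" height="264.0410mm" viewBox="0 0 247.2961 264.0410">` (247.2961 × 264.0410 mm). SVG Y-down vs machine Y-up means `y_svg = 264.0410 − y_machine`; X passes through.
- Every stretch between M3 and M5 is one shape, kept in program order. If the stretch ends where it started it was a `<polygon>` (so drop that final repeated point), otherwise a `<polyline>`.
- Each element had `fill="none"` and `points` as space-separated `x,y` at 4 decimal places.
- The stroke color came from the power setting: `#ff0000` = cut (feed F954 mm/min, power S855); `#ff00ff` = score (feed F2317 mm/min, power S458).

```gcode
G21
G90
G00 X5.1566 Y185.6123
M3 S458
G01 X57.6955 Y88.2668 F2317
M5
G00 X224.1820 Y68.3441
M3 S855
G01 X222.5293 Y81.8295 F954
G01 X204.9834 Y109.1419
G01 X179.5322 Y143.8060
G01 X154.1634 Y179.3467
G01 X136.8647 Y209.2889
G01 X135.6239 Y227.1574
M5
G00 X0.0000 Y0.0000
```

<svg xmlns="http://www.w3.org/2000/svg" width="247.2961mm" height="264.0410mm" viewBox="0 0 247.2961 264.0410">
  <polyline points="5.1566,78.4287 57.6955,175.7742" fill="none" stroke="#ff00ff"/>
  <polyline points="224.1820,195.6969 222.5293,182.2115 204.9834,154.8991 179.5322,120.2350 154.1634,84.6943 136.8647,54.7521 135.6239,36.8836" fill="none" stroke="#ff0000"/>
</svg>

Each laser-on run becomes one SVG element. Flip Y back into SVG space with y_svg = 264.0410 − y_machine.

Run 1: S458 ⇒ score layer `#ff00ff`. The run is open, so emit a `<polyline>` with points (Y-flipped): 5.1566,78.4287 57.6955,175.7742.

Run 2: S855 ⇒ cut layer `#ff0000`. The run is open, so emit a `<polyline>` with points (Y-flipped): 224.1820,195.6969 222.5293,182.2115 204.9834,154.8991 179.5322,120.2350 154.1634,84.6943 136.8647,54.7521 135.6239,36.8836.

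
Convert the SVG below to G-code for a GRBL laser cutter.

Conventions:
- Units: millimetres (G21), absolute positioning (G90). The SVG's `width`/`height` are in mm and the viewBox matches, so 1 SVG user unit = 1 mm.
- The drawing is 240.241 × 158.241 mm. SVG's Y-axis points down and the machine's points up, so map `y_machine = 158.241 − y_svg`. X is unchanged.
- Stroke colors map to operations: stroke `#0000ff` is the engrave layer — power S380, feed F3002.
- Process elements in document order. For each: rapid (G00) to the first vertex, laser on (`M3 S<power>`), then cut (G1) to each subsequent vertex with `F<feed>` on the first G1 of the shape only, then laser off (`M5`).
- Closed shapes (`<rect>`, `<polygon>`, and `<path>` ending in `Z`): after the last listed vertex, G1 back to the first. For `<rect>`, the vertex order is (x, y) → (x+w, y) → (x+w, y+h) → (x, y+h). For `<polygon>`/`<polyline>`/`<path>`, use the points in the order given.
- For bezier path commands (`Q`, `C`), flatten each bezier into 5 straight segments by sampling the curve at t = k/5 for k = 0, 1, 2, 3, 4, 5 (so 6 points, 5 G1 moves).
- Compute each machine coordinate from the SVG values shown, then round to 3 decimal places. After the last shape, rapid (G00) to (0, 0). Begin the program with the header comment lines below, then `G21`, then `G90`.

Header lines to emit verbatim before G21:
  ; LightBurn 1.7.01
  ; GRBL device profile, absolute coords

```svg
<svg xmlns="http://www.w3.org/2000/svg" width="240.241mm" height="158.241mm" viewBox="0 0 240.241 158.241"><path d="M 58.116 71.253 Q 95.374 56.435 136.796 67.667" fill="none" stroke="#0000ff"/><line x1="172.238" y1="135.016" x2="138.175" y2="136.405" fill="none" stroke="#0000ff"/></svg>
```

Since the viewBox matches the mm dimensions, user units are millimetres directly. The only transform is the Y-flip y_m = 158.241 − y_svg.

Shape 1 is a quadratic bezier drawn with `<path>`. Its stroke #0000ff means engrave at S380, F3002. After flipping Y the toolpath is (58.116,86.988) → (73.186,91.873) → (88.589,94.674) → (104.325,95.392) → (120.394,94.025) → (136.796,90.574).

Shape 2 is a line segment drawn with `<line>`. Its stroke #0000ff means engrave at S380, F3002. After flipping Y the toolpath is (172.238,23.225) → (138.175,21.836).

; LightBurn 1.7.01
; GRBL device profile, absolute coords
G21
G90
G00 X58.116 Y86.988
M3 S380
G1 X73.186 Y91.873 F3002
G1 X88.589 Y94.674
G1 X104.325 Y95.392
G1 X120.394 Y94.025
G1 X136.796 Y90.574
M5
G00 X172.238 Y23.225
M3 S380
G1 X138.175 Y21.836 F3002
M5
G00 X0.000 Y0.000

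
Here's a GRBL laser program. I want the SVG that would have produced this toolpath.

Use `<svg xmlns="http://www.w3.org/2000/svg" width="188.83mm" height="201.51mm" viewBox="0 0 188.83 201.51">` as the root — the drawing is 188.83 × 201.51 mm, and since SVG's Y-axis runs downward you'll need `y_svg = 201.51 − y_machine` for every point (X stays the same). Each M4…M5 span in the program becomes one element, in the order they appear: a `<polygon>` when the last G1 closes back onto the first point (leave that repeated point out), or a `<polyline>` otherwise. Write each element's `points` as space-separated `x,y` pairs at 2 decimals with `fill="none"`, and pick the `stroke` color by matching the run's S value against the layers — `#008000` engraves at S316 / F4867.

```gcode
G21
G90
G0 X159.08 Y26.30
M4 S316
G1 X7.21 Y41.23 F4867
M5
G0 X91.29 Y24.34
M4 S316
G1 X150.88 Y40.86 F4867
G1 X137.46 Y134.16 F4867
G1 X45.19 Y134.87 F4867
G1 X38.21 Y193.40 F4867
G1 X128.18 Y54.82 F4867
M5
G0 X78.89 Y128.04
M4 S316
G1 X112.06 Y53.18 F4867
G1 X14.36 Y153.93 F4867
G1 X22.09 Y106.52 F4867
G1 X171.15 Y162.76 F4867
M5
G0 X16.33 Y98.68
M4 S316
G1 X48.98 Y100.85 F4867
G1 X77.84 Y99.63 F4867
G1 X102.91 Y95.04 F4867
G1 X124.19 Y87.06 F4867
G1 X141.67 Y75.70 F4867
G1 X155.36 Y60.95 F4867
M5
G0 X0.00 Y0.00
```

<svg xmlns="http://www.w3.org/2000/svg" width="188.83mm" height="201.51mm" viewBox="0 0 188.83 201.51">
  <polyline points="159.08,175.21 7.21,160.28" fill="none" stroke="#008000"/>
  <polyline points="91.29,177.17 150.88,160.65 137.46,67.35 45.19,66.64 38.21,8.11 128.18,146.69" fill="none" stroke="#008000"/>
  <polyline points="78.89,73.47 112.06,148.33 14.36,47.58 22.09,94.99 171.15,38.75" fill="none" stroke="#008000"/>
  <polyline points="16.33,102.83 48.98,100.66 77.84,101.88 102.91,106.47 124.19,114.45 141.67,125.81 155.36,140.56" fill="none" stroke="#008000"/>
</svg>

y_svg = 201.51 − y_m. Every run uses S316, so all elements get stroke `#008000` (engrave).

[1] open run; points: 159.08,175.21 7.21,160.28

[2] open run; points: 91.29,177.17 150.88,160.65 137.46,67.35 45.19,66.64 38.21,8.11 128.18,146.69

[3] open run; points: 78.89,73.47 112.06,148.33 14.36,47.58 22.09,94.99 171.15,38.75

[4] open run; points: 16.33,102.83 48.98,100.66 77.84,101.88 102.91,106.47 124.19,114.45 141.67,125.81 155.36,140.56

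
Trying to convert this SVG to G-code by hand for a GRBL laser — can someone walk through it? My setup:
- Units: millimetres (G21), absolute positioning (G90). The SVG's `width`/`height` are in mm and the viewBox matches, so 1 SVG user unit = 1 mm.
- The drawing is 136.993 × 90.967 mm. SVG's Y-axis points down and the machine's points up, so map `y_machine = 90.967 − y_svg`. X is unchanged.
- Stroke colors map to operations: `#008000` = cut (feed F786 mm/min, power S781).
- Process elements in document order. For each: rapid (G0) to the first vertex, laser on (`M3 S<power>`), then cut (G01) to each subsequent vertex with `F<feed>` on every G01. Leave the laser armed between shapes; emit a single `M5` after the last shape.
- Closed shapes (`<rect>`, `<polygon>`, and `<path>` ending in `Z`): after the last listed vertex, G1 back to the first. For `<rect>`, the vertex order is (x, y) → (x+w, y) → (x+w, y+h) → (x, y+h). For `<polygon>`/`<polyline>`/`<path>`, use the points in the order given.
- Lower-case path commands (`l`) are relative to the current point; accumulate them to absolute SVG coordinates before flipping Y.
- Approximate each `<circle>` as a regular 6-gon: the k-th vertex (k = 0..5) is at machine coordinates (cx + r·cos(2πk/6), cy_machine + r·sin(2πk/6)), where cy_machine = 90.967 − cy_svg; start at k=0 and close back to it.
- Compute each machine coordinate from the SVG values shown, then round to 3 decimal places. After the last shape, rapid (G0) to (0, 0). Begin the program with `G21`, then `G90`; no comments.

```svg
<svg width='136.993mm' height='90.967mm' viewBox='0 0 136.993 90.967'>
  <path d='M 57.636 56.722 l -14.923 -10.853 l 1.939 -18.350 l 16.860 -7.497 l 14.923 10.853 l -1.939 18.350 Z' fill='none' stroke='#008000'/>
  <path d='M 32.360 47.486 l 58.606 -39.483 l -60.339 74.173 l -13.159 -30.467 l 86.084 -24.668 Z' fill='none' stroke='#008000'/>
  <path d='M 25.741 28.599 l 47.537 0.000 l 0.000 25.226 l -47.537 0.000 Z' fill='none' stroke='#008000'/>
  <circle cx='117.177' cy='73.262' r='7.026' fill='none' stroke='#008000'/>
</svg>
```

G21
G90
G0 X57.636 Y34.245
M3 S781
G01 X42.713 Y45.098 F786
G01 X44.652 Y63.448 F786
G01 X61.512 Y70.945 F786
G01 X76.435 Y60.092 F786
G01 X74.496 Y41.742 F786
G01 X57.636 Y34.245 F786
G0 X32.360 Y43.481
M3 S781
G01 X90.966 Y82.964 F786
G01 X30.627 Y8.791 F786
G01 X17.468 Y39.258 F786
G01 X103.552 Y63.926 F786
G01 X32.360 Y43.481 F786
G0 X25.741 Y62.368
M3 S781
G01 X73.278 Y62.368 F786
G01 X73.278 Y37.142 F786
G01 X25.741 Y37.142 F786
G01 X25.741 Y62.368 F786
G0 X124.203 Y17.705
M3 S781
G01 X120.690 Y23.790 F786
G01 X113.664 Y23.790 F786
G01 X110.151 Y17.705 F786
G01 X113.664 Y11.620 F786
G01 X120.690 Y11.620 F786
G01 X124.203 Y17.705 F786
M5
G0 X0.000 Y0.000

viewBox `0 0 136.993 90.967` with mm width/height → 1 unit = 1 mm. Flip: y_m = 90.967 − y_svg.

**Shape 1** — `<path>` regular polygon, stroke `#008000` → cut (S781, F786). Machine vertices: (57.636,34.245) → (42.713,45.098) → (44.652,63.448) → (61.512,70.945) → (76.435,60.092) → (74.496,41.742) → (57.636,34.245). Closed: final G1 returns to the first vertex.

**Shape 2** — `<path>` closed polygon, stroke `#008000` → cut (S781, F786). Machine vertices: (32.360,43.481) → (90.966,82.964) → (30.627,8.791) → (17.468,39.258) → (103.552,63.926) → (32.360,43.481). Closed: final G1 returns to the first vertex.

**Shape 3** — `<path>` rectangle, stroke `#008000` → cut (S781, F786). Machine vertices: (25.741,62.368) → (73.278,62.368) → (73.278,37.142) → (25.741,37.142) → (25.741,62.368). Closed: final G1 returns to the first vertex.

**Shape 4** — `<circle>` circle, stroke `#008000` → cut (S781, F786). Machine vertices: (124.203,17.705) → (120.690,23.790) → (113.664,23.790) → (110.151,17.705) → (113.664,11.620) → (120.690,11.620) → (124.203,17.705). Closed: final G1 returns to the first vertex.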